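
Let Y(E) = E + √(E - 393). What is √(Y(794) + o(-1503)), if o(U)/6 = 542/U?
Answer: √(198751710 + 251001*√401)/501 ≈ 28.493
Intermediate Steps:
Y(E) = E + √(-393 + E)
o(U) = 3252/U (o(U) = 6*(542/U) = 3252/U)
√(Y(794) + o(-1503)) = √((794 + √(-393 + 794)) + 3252/(-1503)) = √((794 + √401) + 3252*(-1/1503)) = √((794 + √401) - 1084/501) = √(396710/501 + √401)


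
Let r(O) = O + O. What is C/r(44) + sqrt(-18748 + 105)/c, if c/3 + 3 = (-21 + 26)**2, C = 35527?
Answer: 35527/88 + I*sqrt(18643)/66 ≈ 403.72 + 2.0688*I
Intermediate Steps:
r(O) = 2*O
c = 66 (c = -9 + 3*(-21 + 26)**2 = -9 + 3*5**2 = -9 + 3*25 = -9 + 75 = 66)
C/r(44) + sqrt(-18748 + 105)/c = 35527/((2*44)) + sqrt(-18748 + 105)/66 = 35527/88 + sqrt(-18643)*(1/66) = 35527*(1/88) + (I*sqrt(18643))*(1/66) = 35527/88 + I*sqrt(18643)/66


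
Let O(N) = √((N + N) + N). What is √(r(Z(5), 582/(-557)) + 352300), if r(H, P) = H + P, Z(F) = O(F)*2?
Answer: √(109300398526 + 620498*√15)/557 ≈ 593.55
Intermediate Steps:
O(N) = √3*√N (O(N) = √(2*N + N) = √(3*N) = √3*√N)
Z(F) = 2*√3*√F (Z(F) = (√3*√F)*2 = 2*√3*√F)
√(r(Z(5), 582/(-557)) + 352300) = √((2*√3*√5 + 582/(-557)) + 352300) = √((2*√15 + 582*(-1/557)) + 352300) = √((2*√15 - 582/557) + 352300) = √((-582/557 + 2*√15) + 352300) = √(196230518/557 + 2*√15)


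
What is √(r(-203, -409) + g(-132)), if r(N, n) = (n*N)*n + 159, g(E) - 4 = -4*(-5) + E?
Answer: 2*I*√8489498 ≈ 5827.4*I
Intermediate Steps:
g(E) = 24 + E (g(E) = 4 + (-4*(-5) + E) = 4 + (20 + E) = 24 + E)
r(N, n) = 159 + N*n² (r(N, n) = (N*n)*n + 159 = N*n² + 159 = 159 + N*n²)
√(r(-203, -409) + g(-132)) = √((159 - 203*(-409)²) + (24 - 132)) = √((159 - 203*167281) - 108) = √((159 - 33958043) - 108) = √(-33957884 - 108) = √(-33957992) = 2*I*√8489498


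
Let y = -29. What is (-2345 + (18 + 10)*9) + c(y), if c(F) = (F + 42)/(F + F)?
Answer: -121407/58 ≈ -2093.2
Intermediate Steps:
c(F) = (42 + F)/(2*F) (c(F) = (42 + F)/((2*F)) = (42 + F)*(1/(2*F)) = (42 + F)/(2*F))
(-2345 + (18 + 10)*9) + c(y) = (-2345 + (18 + 10)*9) + (1/2)*(42 - 29)/(-29) = (-2345 + 28*9) + (1/2)*(-1/29)*13 = (-2345 + 252) - 13/58 = -2093 - 13/58 = -121407/58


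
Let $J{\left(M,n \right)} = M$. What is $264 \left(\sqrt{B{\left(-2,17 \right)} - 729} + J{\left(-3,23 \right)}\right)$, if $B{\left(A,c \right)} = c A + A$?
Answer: $-792 + 792 i \sqrt{85} \approx -792.0 + 7301.9 i$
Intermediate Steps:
$B{\left(A,c \right)} = A + A c$ ($B{\left(A,c \right)} = A c + A = A + A c$)
$264 \left(\sqrt{B{\left(-2,17 \right)} - 729} + J{\left(-3,23 \right)}\right) = 264 \left(\sqrt{- 2 \left(1 + 17\right) - 729} - 3\right) = 264 \left(\sqrt{\left(-2\right) 18 - 729} - 3\right) = 264 \left(\sqrt{-36 - 729} - 3\right) = 264 \left(\sqrt{-765} - 3\right) = 264 \left(3 i \sqrt{85} - 3\right) = 264 \left(-3 + 3 i \sqrt{85}\right) = -792 + 792 i \sqrt{85}$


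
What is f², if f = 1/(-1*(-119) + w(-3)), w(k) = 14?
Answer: 1/17689 ≈ 5.6532e-5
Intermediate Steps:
f = 1/133 (f = 1/(-1*(-119) + 14) = 1/(119 + 14) = 1/133 ≈ 0.0075188)
f² = (1/133)² = 1/17689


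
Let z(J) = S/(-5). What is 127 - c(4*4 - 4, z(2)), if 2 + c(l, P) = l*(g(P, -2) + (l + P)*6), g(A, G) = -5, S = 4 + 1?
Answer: -603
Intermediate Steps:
S = 5
z(J) = -1 (z(J) = 5/(-5) = 5*(-1/5) = -1)
c(l, P) = -2 + l*(-5 + 6*P + 6*l) (c(l, P) = -2 + l*(-5 + (l + P)*6) = -2 + l*(-5 + (P + l)*6) = -2 + l*(-5 + (6*P + 6*l)) = -2 + l*(-5 + 6*P + 6*l))
127 - c(4*4 - 4, z(2)) = 127 - (-2 - 5*(4*4 - 4) + 6*(4*4 - 4)**2 + 6*(-1)*(4*4 - 4)) = 127 - (-2 - 5*(16 - 4) + 6*(16 - 4)**2 + 6*(-1)*(16 - 4)) = 127 - (-2 - 5*12 + 6*12**2 + 6*(-1)*12) = 127 - (-2 - 60 + 6*144 - 72) = 127 - (-2 - 60 + 864 - 72) = 127 - 1*730 = 127 - 730 = -603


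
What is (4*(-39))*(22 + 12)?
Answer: -5304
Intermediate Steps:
(4*(-39))*(22 + 12) = -156*34 = -5304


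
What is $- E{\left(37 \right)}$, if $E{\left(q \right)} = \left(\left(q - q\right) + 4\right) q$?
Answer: $-148$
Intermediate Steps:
$E{\left(q \right)} = 4 q$ ($E{\left(q \right)} = \left(0 + 4\right) q = 4 q$)
$- E{\left(37 \right)} = - 4 \cdot 37 = \left(-1\right) 148 = -148$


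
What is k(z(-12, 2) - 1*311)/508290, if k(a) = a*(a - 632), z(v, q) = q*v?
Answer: 64789/101658 ≈ 0.63732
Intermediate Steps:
k(a) = a*(-632 + a)
k(z(-12, 2) - 1*311)/508290 = ((2*(-12) - 1*311)*(-632 + (2*(-12) - 1*311)))/508290 = ((-24 - 311)*(-632 + (-24 - 311)))*(1/508290) = -335*(-632 - 335)*(1/508290) = -335*(-967)*(1/508290) = 323945*(1/508290) = 64789/101658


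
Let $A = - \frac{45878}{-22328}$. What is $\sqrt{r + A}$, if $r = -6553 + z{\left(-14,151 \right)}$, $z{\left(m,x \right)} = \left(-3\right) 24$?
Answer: $\frac{i \sqrt{206362523751}}{5582} \approx 81.381 i$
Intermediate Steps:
$z{\left(m,x \right)} = -72$
$A = \frac{22939}{11164}$ ($A = \left(-45878\right) \left(- \frac{1}{22328}\right) = \frac{22939}{11164} \approx 2.0547$)
$r = -6625$ ($r = -6553 - 72 = -6625$)
$\sqrt{r + A} = \sqrt{-6625 + \frac{22939}{11164}} = \sqrt{- \frac{73938561}{11164}} = \frac{i \sqrt{206362523751}}{5582}$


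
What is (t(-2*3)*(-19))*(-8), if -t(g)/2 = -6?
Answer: 1824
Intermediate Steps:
t(g) = 12 (t(g) = -2*(-6) = 12)
(t(-2*3)*(-19))*(-8) = (12*(-19))*(-8) = -228*(-8) = 1824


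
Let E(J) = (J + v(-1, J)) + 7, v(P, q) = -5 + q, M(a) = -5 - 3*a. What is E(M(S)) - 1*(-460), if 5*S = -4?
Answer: 2284/5 ≈ 456.80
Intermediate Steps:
S = -⅘ (S = (⅕)*(-4) = -⅘ ≈ -0.80000)
E(J) = 2 + 2*J (E(J) = (J + (-5 + J)) + 7 = (-5 + 2*J) + 7 = 2 + 2*J)
E(M(S)) - 1*(-460) = (2 + 2*(-5 - 3*(-⅘))) - 1*(-460) = (2 + 2*(-5 + 12/5)) + 460 = (2 + 2*(-13/5)) + 460 = (2 - 26/5) + 460 = -16/5 + 460 = 2284/5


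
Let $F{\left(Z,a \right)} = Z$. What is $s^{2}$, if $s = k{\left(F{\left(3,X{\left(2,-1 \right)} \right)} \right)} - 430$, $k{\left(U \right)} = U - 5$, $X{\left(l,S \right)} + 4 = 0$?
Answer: $186624$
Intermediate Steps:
$X{\left(l,S \right)} = -4$ ($X{\left(l,S \right)} = -4 + 0 = -4$)
$k{\left(U \right)} = -5 + U$
$s = -432$ ($s = \left(-5 + 3\right) - 430 = -2 - 430 = -432$)
$s^{2} = \left(-432\right)^{2} = 186624$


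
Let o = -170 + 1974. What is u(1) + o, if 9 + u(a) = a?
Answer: 1796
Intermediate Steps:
u(a) = -9 + a
o = 1804
u(1) + o = (-9 + 1) + 1804 = -8 + 1804 = 1796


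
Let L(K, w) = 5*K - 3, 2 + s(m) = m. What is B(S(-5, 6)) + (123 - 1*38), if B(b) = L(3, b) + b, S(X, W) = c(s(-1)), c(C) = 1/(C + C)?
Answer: 581/6 ≈ 96.833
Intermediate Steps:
s(m) = -2 + m
c(C) = 1/(2*C)
L(K, w) = -3 + 5*K
S(X, W) = -⅙ (S(X, W) = 1/(2*(-2 - 1)) = (½)/(-3) = (½)*(-⅓) = -⅙)
B(b) = 12 + b (B(b) = (-3 + 5*3) + b = (-3 + 15) + b = 12 + b)
B(S(-5, 6)) + (123 - 1*38) = (12 - ⅙) + (123 - 1*38) = 71/6 + (123 - 38) = 71/6 + 85 = 581/6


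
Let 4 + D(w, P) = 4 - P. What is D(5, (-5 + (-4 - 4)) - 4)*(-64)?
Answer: -1088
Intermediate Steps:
D(w, P) = -P (D(w, P) = -4 + (4 - P) = -P)
D(5, (-5 + (-4 - 4)) - 4)*(-64) = -((-5 + (-4 - 4)) - 4)*(-64) = -((-5 - 8) - 4)*(-64) = -(-13 - 4)*(-64) = -1*(-17)*(-64) = 17*(-64) = -1088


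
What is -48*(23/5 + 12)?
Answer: -3984/5 ≈ -796.80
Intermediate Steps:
-48*(23/5 + 12) = -48*83/5 = -3984/5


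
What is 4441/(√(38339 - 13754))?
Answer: 4441*√24585/24585 ≈ 28.323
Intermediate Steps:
4441/(√(38339 - 13754)) = 4441/(√24585) = 4441*(√24585/24585) = 4441*√24585/24585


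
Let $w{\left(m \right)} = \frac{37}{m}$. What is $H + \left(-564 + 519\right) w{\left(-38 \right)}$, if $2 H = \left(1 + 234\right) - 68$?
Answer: $\frac{2419}{19} \approx 127.32$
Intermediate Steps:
$H = \frac{167}{2}$ ($H = \frac{\left(1 + 234\right) - 68}{2} = \frac{235 - 68}{2} = \frac{1}{2} \cdot 167 = \frac{167}{2} \approx 83.5$)
$H + \left(-564 + 519\right) w{\left(-38 \right)} = \frac{167}{2} + \left(-564 + 519\right) \frac{37}{-38} = \frac{167}{2} - 45 \cdot 37 \left(- \frac{1}{38}\right) = \frac{167}{2} - - \frac{1665}{38} = \frac{167}{2} + \frac{1665}{38} = \frac{2419}{19}$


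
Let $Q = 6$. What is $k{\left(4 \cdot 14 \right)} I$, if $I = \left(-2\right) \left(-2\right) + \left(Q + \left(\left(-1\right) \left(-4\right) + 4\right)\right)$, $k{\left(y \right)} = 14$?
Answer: $252$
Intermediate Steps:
$I = 18$ ($I = \left(-2\right) \left(-2\right) + \left(6 + \left(\left(-1\right) \left(-4\right) + 4\right)\right) = 4 + \left(6 + \left(4 + 4\right)\right) = 4 + \left(6 + 8\right) = 4 + 14 = 18$)
$k{\left(4 \cdot 14 \right)} I = 14 \cdot 18 = 252$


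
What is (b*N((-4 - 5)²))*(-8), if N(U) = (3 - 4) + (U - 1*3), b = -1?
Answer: 616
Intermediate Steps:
N(U) = -4 + U (N(U) = -1 + (U - 3) = -1 + (-3 + U) = -4 + U)
(b*N((-4 - 5)²))*(-8) = -(-4 + (-4 - 5)²)*(-8) = -(-4 + (-9)²)*(-8) = -(-4 + 81)*(-8) = -1*77*(-8) = -77*(-8) = 616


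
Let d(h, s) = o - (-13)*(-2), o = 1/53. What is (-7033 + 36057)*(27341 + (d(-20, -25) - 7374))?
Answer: 30674710976/53 ≈ 5.7877e+8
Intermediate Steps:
o = 1/53 ≈ 0.018868
d(h, s) = -1377/53 (d(h, s) = 1/53 - (-13)*(-2) = 1/53 - 1*26 = 1/53 - 26 = -1377/53)
(-7033 + 36057)*(27341 + (d(-20, -25) - 7374)) = (-7033 + 36057)*(27341 + (-1377/53 - 7374)) = 29024*(27341 - 392199/53) = 29024*(1056874/53) = 30674710976/53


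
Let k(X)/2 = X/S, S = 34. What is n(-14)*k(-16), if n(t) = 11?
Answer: -176/17 ≈ -10.353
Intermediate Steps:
k(X) = X/17 (k(X) = 2*(X/34) = X/17)
n(-14)*k(-16) = 11*((1/17)*(-16)) = 11*(-16/17) = -176/17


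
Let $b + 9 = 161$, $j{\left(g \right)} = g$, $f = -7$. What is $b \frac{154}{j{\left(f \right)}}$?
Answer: $-3344$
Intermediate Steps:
$b = 152$ ($b = -9 + 161 = 152$)
$b \frac{154}{j{\left(f \right)}} = 152 \frac{154}{-7} = 152 \cdot 154 \left(- \frac{1}{7}\right) = 152 \left(-22\right) = -3344$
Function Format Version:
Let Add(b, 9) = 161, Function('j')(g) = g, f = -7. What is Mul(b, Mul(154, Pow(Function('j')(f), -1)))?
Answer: -3344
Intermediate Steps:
b = 152 (b = Add(-9, 161) = 152)
Mul(b, Mul(154, Pow(Function('j')(f), -1))) = Mul(152, Mul(154, Pow(-7, -1))) = Mul(152, Mul(154, Rational(-1, 7))) = Mul(152, -22) = -3344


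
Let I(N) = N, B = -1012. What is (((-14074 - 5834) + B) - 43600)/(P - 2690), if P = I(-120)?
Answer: 6452/281 ≈ 22.961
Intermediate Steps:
P = -120
(((-14074 - 5834) + B) - 43600)/(P - 2690) = (((-14074 - 5834) - 1012) - 43600)/(-120 - 2690) = ((-19908 - 1012) - 43600)/(-2810) = (-20920 - 43600)*(-1/2810) = -64520*(-1/2810) = 6452/281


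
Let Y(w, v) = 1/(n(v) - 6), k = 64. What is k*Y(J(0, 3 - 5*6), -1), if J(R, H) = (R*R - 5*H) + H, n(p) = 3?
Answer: -64/3 ≈ -21.333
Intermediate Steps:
J(R, H) = R**2 - 4*H (J(R, H) = (R**2 - 5*H) + H = R**2 - 4*H)
Y(w, v) = -1/3 (Y(w, v) = 1/(3 - 6) = 1/(-3) = -1/3)
k*Y(J(0, 3 - 5*6), -1) = 64*(-1/3) = -64/3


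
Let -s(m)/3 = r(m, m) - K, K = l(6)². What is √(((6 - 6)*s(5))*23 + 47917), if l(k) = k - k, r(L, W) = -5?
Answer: √47917 ≈ 218.90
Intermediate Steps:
l(k) = 0
K = 0 (K = 0² = 0)
s(m) = 15 (s(m) = -3*(-5 - 1*0) = -3*(-5 + 0) = -3*(-5) = 15)
√(((6 - 6)*s(5))*23 + 47917) = √(((6 - 6)*15)*23 + 47917) = √((0*15)*23 + 47917) = √(0*23 + 47917) = √(0 + 47917) = √47917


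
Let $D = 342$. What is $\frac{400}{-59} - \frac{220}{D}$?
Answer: $- \frac{74890}{10089} \approx -7.4229$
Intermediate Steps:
$\frac{400}{-59} - \frac{220}{D} = \frac{400}{-59} - \frac{220}{342} = 400 \left(- \frac{1}{59}\right) - \frac{110}{171} = - \frac{400}{59} - \frac{110}{171} = - \frac{74890}{10089}$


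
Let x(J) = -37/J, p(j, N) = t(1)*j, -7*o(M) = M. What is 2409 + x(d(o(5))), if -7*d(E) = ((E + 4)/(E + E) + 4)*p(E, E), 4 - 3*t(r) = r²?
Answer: 37327/17 ≈ 2195.7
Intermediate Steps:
t(r) = 4/3 - r²/3
o(M) = -M/7
p(j, N) = j (p(j, N) = (4/3 - ⅓*1²)*j = (4/3 - ⅓*1)*j = (4/3 - ⅓)*j = 1*j = j)
d(E) = -E*(4 + (4 + E)/(2*E))/7 (d(E) = -((E + 4)/(E + E) + 4)*E/7 = -((4 + E)/((2*E)) + 4)*E/7 = -((4 + E)*(1/(2*E)) + 4)*E/7 = -((4 + E)/(2*E) + 4)*E/7 = -(4 + (4 + E)/(2*E))*E/7 = -E*(4 + (4 + E)/(2*E))/7)
2409 + x(d(o(5))) = 2409 - 37/(-2/7 - (-9)*5/98) = 2409 - 37/(-2/7 - 9/14*(-5/7)) = 2409 - 37/(-2/7 + 45/98) = 2409 - 37/17/98 = 2409 - 37*98/17 = 2409 - 3626/17 = 37327/17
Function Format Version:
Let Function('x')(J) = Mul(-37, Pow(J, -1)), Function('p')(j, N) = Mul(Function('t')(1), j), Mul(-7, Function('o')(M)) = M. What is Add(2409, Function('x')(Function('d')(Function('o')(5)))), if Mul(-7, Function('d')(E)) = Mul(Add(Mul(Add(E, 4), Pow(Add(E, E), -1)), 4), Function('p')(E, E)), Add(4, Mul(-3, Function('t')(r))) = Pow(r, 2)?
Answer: Rational(37327, 17) ≈ 2195.7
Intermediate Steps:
Function('t')(r) = Add(Rational(4, 3), Mul(Rational(-1, 3), Pow(r, 2)))
Function('o')(M) = Mul(Rational(-1, 7), M)
Function('p')(j, N) = j (Function('p')(j, N) = Mul(Add(Rational(4, 3), Mul(Rational(-1, 3), Pow(1, 2))), j) = Mul(Add(Rational(4, 3), Mul(Rational(-1, 3), 1)), j) = Mul(Add(Rational(4, 3), Rational(-1, 3)), j) = Mul(1, j) = j)
Function('d')(E) = Mul(Rational(-1, 7), E, Add(4, Mul(Rational(1, 2), Pow(E, -1), Add(4, E)))) (Function('d')(E) = Mul(Rational(-1, 7), Mul(Add(Mul(Add(E, 4), Pow(Add(E, E), -1)), 4), E)) = Mul(Rational(-1, 7), Mul(Add(Mul(Add(4, E), Pow(Mul(2, E), -1)), 4), E)) = Mul(Rational(-1, 7), Mul(Add(Mul(Add(4, E), Mul(Rational(1, 2), Pow(E, -1))), 4), E)) = Mul(Rational(-1, 7), Mul(Add(Mul(Rational(1, 2), Pow(E, -1), Add(4, E)), 4), E)) = Mul(Rational(-1, 7), Mul(Add(4, Mul(Rational(1, 2), Pow(E, -1), Add(4, E))), E)) = Mul(Rational(-1, 7), Mul(E, Add(4, Mul(Rational(1, 2), Pow(E, -1), Add(4, E))))) = Mul(Rational(-1, 7), E, Add(4, Mul(Rational(1, 2), Pow(E, -1), Add(4, E)))))
Add(2409, Function('x')(Function('d')(Function('o')(5)))) = Add(2409, Mul(-37, Pow(Add(Rational(-2, 7), Mul(Rational(-9, 14), Mul(Rational(-1, 7), 5))), -1))) = Add(2409, Mul(-37, Pow(Add(Rational(-2, 7), Mul(Rational(-9, 14), Rational(-5, 7))), -1))) = Add(2409, Mul(-37, Pow(Add(Rational(-2, 7), Rational(45, 98)), -1))) = Add(2409, Mul(-37, Pow(Rational(17, 98), -1))) = Add(2409, Mul(-37, Rational(98, 17))) = Add(2409, Rational(-3626, 17)) = Rational(37327, 17)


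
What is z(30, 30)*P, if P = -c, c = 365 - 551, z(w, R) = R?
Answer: 5580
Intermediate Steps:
c = -186
P = 186 (P = -1*(-186) = 186)
z(30, 30)*P = 30*186 = 5580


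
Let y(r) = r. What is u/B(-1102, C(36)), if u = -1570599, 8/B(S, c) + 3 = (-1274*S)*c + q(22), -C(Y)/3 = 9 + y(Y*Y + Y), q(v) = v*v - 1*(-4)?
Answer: 8870872442139081/8 ≈ 1.1089e+15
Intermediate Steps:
q(v) = 4 + v² (q(v) = v² + 4 = 4 + v²)
C(Y) = -27 - 3*Y - 3*Y² (C(Y) = -3*(9 + (Y*Y + Y)) = -3*(9 + (Y² + Y)) = -3*(9 + (Y + Y²)) = -3*(9 + Y + Y²) = -27 - 3*Y - 3*Y²)
B(S, c) = 8/(485 - 1274*S*c) (B(S, c) = 8/(-3 + ((-1274*S)*c + (4 + 22²))) = 8/(-3 + (-1274*S*c + (4 + 484))) = 8/(-3 + (-1274*S*c + 488)) = 8/(-3 + (488 - 1274*S*c)) = 8/(485 - 1274*S*c))
u/B(-1102, C(36)) = -1570599/((-8/(-485 + 1274*(-1102)*(-27 - 3*36*(1 + 36))))) = -1570599/((-8/(-485 + 1274*(-1102)*(-27 - 3*36*37)))) = -1570599/((-8/(-485 + 1274*(-1102)*(-27 - 3996)))) = -1570599/((-8/(-485 + 1274*(-1102)*(-4023)))) = -1570599/((-8/(-485 + 5648082804))) = -1570599/((-8/5648082319)) = -1570599/((-8*1/5648082319)) = -1570599/(-8/5648082319) = -1570599*(-5648082319/8) = 8870872442139081/8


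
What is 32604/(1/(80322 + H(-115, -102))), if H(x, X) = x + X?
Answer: 2611743420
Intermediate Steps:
H(x, X) = X + x
32604/(1/(80322 + H(-115, -102))) = 32604/(1/(80322 + (-102 - 115))) = 32604/(1/(80322 - 217)) = 32604/(1/80105) = 32604*80105 = 2611743420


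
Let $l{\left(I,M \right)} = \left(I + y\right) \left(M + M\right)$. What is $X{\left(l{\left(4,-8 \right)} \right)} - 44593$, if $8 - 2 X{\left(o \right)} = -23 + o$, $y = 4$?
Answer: $- \frac{89027}{2} \approx -44514.0$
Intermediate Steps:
$l{\left(I,M \right)} = 2 M \left(4 + I\right)$ ($l{\left(I,M \right)} = \left(I + 4\right) \left(M + M\right) = \left(4 + I\right) 2 M = 2 M \left(4 + I\right)$)
$X{\left(o \right)} = \frac{31}{2} - \frac{o}{2}$ ($X{\left(o \right)} = 4 - \frac{-23 + o}{2} = 4 - \left(- \frac{23}{2} + \frac{o}{2}\right) = \frac{31}{2} - \frac{o}{2}$)
$X{\left(l{\left(4,-8 \right)} \right)} - 44593 = \left(\frac{31}{2} - \frac{2 \left(-8\right) \left(4 + 4\right)}{2}\right) - 44593 = \left(\frac{31}{2} - \frac{2 \left(-8\right) 8}{2}\right) - 44593 = \left(\frac{31}{2} - -64\right) - 44593 = \left(\frac{31}{2} + 64\right) - 44593 = \frac{159}{2} - 44593 = - \frac{89027}{2}$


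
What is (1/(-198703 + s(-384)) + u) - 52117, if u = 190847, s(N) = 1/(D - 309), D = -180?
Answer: 13479806994151/97165768 ≈ 1.3873e+5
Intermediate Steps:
s(N) = -1/489 (s(N) = 1/(-180 - 309) = 1/(-489) = -1/489)
(1/(-198703 + s(-384)) + u) - 52117 = (1/(-198703 - 1/489) + 190847) - 52117 = (1/(-97165768/489) + 190847) - 52117 = (-489/97165768 + 190847) - 52117 = 18543795325007/97165768 - 52117 = 13479806994151/97165768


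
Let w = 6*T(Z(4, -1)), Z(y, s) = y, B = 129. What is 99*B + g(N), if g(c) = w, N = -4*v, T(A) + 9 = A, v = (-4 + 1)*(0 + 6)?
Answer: 12741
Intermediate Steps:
v = -18 (v = -3*6 = -18)
T(A) = -9 + A
N = 72 (N = -4*(-18) = 72)
w = -30 (w = 6*(-9 + 4) = 6*(-5) = -30)
g(c) = -30
99*B + g(N) = 99*129 - 30 = 12771 - 30 = 12741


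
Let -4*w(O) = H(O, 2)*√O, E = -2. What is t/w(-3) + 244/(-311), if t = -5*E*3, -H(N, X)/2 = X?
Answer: -244/311 - 10*I*√3 ≈ -0.78457 - 17.32*I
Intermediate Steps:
H(N, X) = -2*X
w(O) = √O (w(O) = -(-2*2)*√O/4 = -(-1)*√O = √O)
t = 30 (t = -5*(-2)*3 = 10*3 = 30)
t/w(-3) + 244/(-311) = 30/(√(-3)) + 244/(-311) = 30/((I*√3)) + 244*(-1/311) = 30*(-I*√3/3) - 244/311 = -10*I*√3 - 244/311 = -244/311 - 10*I*√3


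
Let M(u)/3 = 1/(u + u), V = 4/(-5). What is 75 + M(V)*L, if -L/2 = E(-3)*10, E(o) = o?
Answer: -75/2 ≈ -37.500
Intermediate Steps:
V = -⅘ (V = 4*(-⅕) = -⅘ ≈ -0.80000)
M(u) = 3/(2*u) (M(u) = 3/(u + u) = 3/((2*u)) = 3*(1/(2*u)) = 3/(2*u))
L = 60 (L = -(-6)*10 = -2*(-30) = 60)
75 + M(V)*L = 75 + (3/(2*(-⅘)))*60 = 75 + ((3/2)*(-5/4))*60 = 75 - 15/8*60 = 75 - 225/2 = -75/2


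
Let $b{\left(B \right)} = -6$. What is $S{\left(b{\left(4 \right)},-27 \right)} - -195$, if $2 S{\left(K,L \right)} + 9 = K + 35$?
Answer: $205$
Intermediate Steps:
$S{\left(K,L \right)} = 13 + \frac{K}{2}$ ($S{\left(K,L \right)} = - \frac{9}{2} + \frac{K + 35}{2} = - \frac{9}{2} + \frac{35 + K}{2} = - \frac{9}{2} + \left(\frac{35}{2} + \frac{K}{2}\right) = 13 + \frac{K}{2}$)
$S{\left(b{\left(4 \right)},-27 \right)} - -195 = \left(13 + \frac{1}{2} \left(-6\right)\right) - -195 = \left(13 - 3\right) + 195 = 10 + 195 = 205$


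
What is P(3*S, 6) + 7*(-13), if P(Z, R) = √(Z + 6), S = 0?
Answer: -91 + √6 ≈ -88.551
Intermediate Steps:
P(Z, R) = √(6 + Z)
P(3*S, 6) + 7*(-13) = √(6 + 3*0) + 7*(-13) = √(6 + 0) - 91 = √6 - 91 = -91 + √6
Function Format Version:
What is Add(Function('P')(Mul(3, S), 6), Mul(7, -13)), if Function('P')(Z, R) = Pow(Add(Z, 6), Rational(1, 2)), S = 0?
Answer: Add(-91, Pow(6, Rational(1, 2))) ≈ -88.551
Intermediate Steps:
Function('P')(Z, R) = Pow(Add(6, Z), Rational(1, 2))
Add(Function('P')(Mul(3, S), 6), Mul(7, -13)) = Add(Pow(Add(6, Mul(3, 0)), Rational(1, 2)), Mul(7, -13)) = Add(Pow(Add(6, 0), Rational(1, 2)), -91) = Add(Pow(6, Rational(1, 2)), -91) = Add(-91, Pow(6, Rational(1, 2)))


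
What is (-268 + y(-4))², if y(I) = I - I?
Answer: 71824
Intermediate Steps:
y(I) = 0
(-268 + y(-4))² = (-268 + 0)² = (-268)² = 71824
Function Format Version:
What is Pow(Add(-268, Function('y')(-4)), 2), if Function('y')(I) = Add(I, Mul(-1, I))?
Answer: 71824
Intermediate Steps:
Function('y')(I) = 0
Pow(Add(-268, Function('y')(-4)), 2) = Pow(Add(-268, 0), 2) = Pow(-268, 2) = 71824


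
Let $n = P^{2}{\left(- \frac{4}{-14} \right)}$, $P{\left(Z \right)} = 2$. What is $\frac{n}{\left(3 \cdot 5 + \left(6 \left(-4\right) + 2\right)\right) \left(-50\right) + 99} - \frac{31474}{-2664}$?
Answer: $\frac{7071241}{598068} \approx 11.823$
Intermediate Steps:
$n = 4$ ($n = 2^{2} = 4$)
$\frac{n}{\left(3 \cdot 5 + \left(6 \left(-4\right) + 2\right)\right) \left(-50\right) + 99} - \frac{31474}{-2664} = \frac{4}{\left(3 \cdot 5 + \left(6 \left(-4\right) + 2\right)\right) \left(-50\right) + 99} - \frac{31474}{-2664} = \frac{4}{\left(15 + \left(-24 + 2\right)\right) \left(-50\right) + 99} - - \frac{15737}{1332} = \frac{4}{\left(15 - 22\right) \left(-50\right) + 99} + \frac{15737}{1332} = \frac{4}{\left(-7\right) \left(-50\right) + 99} + \frac{15737}{1332} = \frac{4}{350 + 99} + \frac{15737}{1332} = \frac{4}{449} + \frac{15737}{1332} = \frac{7071241}{598068}$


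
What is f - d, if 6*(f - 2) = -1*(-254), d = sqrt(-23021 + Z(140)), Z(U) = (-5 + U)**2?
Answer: 133/3 - 2*I*sqrt(1199) ≈ 44.333 - 69.253*I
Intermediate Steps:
d = 2*I*sqrt(1199) (d = sqrt(-23021 + (-5 + 140)**2) = sqrt(-23021 + 135**2) = sqrt(-23021 + 18225) = sqrt(-4796) = 2*I*sqrt(1199) ≈ 69.253*I)
f = 133/3 (f = 2 + (-1*(-254))/6 = 2 + (1/6)*254 = 2 + 127/3 = 133/3 ≈ 44.333)
f - d = 133/3 - 2*I*sqrt(1199)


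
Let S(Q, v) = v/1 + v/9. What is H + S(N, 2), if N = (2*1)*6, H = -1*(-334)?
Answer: 3026/9 ≈ 336.22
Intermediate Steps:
H = 334
N = 12 (N = 2*6 = 12)
S(Q, v) = 10*v/9 (S(Q, v) = v*1 + v*(⅑) = v + v/9 = 10*v/9)
H + S(N, 2) = 334 + (10/9)*2 = 334 + 20/9 = 3026/9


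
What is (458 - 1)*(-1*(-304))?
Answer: 138928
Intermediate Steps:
(458 - 1)*(-1*(-304)) = 457*304 = 138928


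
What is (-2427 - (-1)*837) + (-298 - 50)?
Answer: -1938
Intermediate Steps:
(-2427 - (-1)*837) + (-298 - 50) = (-2427 - 1*(-837)) - 348 = (-2427 + 837) - 348 = -1590 - 348 = -1938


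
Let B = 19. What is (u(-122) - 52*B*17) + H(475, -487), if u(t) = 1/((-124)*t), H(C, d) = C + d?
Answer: -254271423/15128 ≈ -16808.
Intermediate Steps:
u(t) = -1/(124*t)
(u(-122) - 52*B*17) + H(475, -487) = (-1/124/(-122) - 52*19*17) + (475 - 487) = (-1/124*(-1/122) - 988*17) - 12 = (1/15128 - 16796) - 12 = -254089887/15128 - 12 = -254271423/15128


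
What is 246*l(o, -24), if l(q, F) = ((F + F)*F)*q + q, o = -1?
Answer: -283638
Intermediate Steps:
l(q, F) = q + 2*q*F² (l(q, F) = ((2*F)*F)*q + q = (2*F²)*q + q = 2*q*F² + q = q + 2*q*F²)
246*l(o, -24) = 246*(-(1 + 2*(-24)²)) = 246*(-(1 + 2*576)) = 246*(-(1 + 1152)) = 246*(-1*1153) = 246*(-1153) = -283638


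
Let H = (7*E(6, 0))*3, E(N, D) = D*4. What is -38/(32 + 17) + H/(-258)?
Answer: -38/49 ≈ -0.77551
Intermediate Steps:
E(N, D) = 4*D
H = 0 (H = (7*(4*0))*3 = (7*0)*3 = 0*3 = 0)
-38/(32 + 17) + H/(-258) = -38/(32 + 17) + 0/(-258) = -38/49 + 0*(-1/258) = -38*1/49 + 0 = -38/49 + 0 = -38/49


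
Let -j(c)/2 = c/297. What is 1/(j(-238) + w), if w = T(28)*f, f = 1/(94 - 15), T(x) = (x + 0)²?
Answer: 23463/270452 ≈ 0.086755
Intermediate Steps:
T(x) = x²
f = 1/79 ≈ 0.012658
j(c) = -2*c/297
w = 784/79 (w = 28²*(1/79) = 784*(1/79) = 784/79 ≈ 9.9241)
1/(j(-238) + w) = 1/(-2/297*(-238) + 784/79) = 1/(476/297 + 784/79) = 1/(270452/23463) = 23463/270452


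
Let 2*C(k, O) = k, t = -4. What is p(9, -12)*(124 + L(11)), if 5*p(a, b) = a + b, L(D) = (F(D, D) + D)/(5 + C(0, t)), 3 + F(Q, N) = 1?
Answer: -1887/25 ≈ -75.480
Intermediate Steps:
F(Q, N) = -2 (F(Q, N) = -3 + 1 = -2)
C(k, O) = k/2
L(D) = -⅖ + D/5 (L(D) = (-2 + D)/(5 + (½)*0) = (-2 + D)/(5 + 0) = (-2 + D)/5 = (-2 + D)*(⅕) = -⅖ + D/5)
p(a, b) = a/5 + b/5 (p(a, b) = (a + b)/5 = a/5 + b/5)
p(9, -12)*(124 + L(11)) = ((⅕)*9 + (⅕)*(-12))*(124 + (-⅖ + (⅕)*11)) = (9/5 - 12/5)*(124 + (-⅖ + 11/5)) = -3*(124 + 9/5)/5 = -⅗*629/5 = -1887/25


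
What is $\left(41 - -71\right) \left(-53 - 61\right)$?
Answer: $-12768$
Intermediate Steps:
$\left(41 - -71\right) \left(-53 - 61\right) = \left(41 + 71\right) \left(-114\right) = 112 \left(-114\right) = -12768$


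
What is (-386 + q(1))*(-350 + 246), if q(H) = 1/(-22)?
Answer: 441636/11 ≈ 40149.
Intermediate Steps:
q(H) = -1/22
(-386 + q(1))*(-350 + 246) = (-386 - 1/22)*(-350 + 246) = -8493/22*(-104) = 441636/11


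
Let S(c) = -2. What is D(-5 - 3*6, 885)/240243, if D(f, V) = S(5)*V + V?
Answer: -295/80081 ≈ -0.0036838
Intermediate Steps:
D(f, V) = -V (D(f, V) = -2*V + V = -V)
D(-5 - 3*6, 885)/240243 = -1*885/240243 = -885*1/240243 = -295/80081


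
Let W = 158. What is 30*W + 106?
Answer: 4846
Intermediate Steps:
30*W + 106 = 30*158 + 106 = 4740 + 106 = 4846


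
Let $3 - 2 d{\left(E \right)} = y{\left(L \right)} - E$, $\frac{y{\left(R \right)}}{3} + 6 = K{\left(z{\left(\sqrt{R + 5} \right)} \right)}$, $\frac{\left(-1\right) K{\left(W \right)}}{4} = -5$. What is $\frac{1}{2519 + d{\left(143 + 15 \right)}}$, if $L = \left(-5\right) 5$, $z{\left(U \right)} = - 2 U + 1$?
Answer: $\frac{2}{5157} \approx 0.00038782$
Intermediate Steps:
$z{\left(U \right)} = 1 - 2 U$
$L = -25$
$K{\left(W \right)} = 20$ ($K{\left(W \right)} = \left(-4\right) \left(-5\right) = 20$)
$y{\left(R \right)} = 42$ ($y{\left(R \right)} = -18 + 3 \cdot 20 = -18 + 60 = 42$)
$d{\left(E \right)} = - \frac{39}{2} + \frac{E}{2}$ ($d{\left(E \right)} = \frac{3}{2} - \frac{42 - E}{2} = \frac{3}{2} + \left(-21 + \frac{E}{2}\right) = - \frac{39}{2} + \frac{E}{2}$)
$\frac{1}{2519 + d{\left(143 + 15 \right)}} = \frac{1}{2519 - \left(\frac{39}{2} - \frac{143 + 15}{2}\right)} = \frac{1}{2519 + \left(- \frac{39}{2} + \frac{1}{2} \cdot 158\right)} = \frac{1}{2519 + \left(- \frac{39}{2} + 79\right)} = \frac{1}{2519 + \frac{119}{2}} = \frac{1}{\frac{5157}{2}} = \frac{2}{5157}$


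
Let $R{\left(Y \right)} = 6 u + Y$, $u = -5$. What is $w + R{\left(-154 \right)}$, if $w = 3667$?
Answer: $3483$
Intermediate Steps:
$R{\left(Y \right)} = -30 + Y$ ($R{\left(Y \right)} = 6 \left(-5\right) + Y = -30 + Y$)
$w + R{\left(-154 \right)} = 3667 - 184 = 3483$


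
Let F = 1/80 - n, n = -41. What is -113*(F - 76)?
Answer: 316287/80 ≈ 3953.6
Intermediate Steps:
F = 3281/80 (F = 1/80 - 1*(-41) = 1/80 + 41 = 3281/80 ≈ 41.013)
-113*(F - 76) = -113*(3281/80 - 76) = -113*(-2799/80) = 316287/80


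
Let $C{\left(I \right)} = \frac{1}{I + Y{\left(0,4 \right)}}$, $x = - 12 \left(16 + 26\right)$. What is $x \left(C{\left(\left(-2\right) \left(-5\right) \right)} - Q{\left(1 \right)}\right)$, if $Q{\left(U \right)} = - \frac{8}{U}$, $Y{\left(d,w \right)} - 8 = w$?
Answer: $- \frac{44604}{11} \approx -4054.9$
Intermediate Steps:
$Y{\left(d,w \right)} = 8 + w$
$x = -504$ ($x = \left(-12\right) 42 = -504$)
$C{\left(I \right)} = \frac{1}{12 + I}$ ($C{\left(I \right)} = \frac{1}{I + \left(8 + 4\right)} = \frac{1}{I + 12} = \frac{1}{12 + I}$)
$x \left(C{\left(\left(-2\right) \left(-5\right) \right)} - Q{\left(1 \right)}\right) = - 504 \left(\frac{1}{12 - -10} - - \frac{8}{1}\right) = - 504 \left(\frac{1}{12 + 10} - \left(-8\right) 1\right) = - 504 \left(\frac{1}{22} - -8\right) = - 504 \left(\frac{1}{22} + 8\right) = \left(-504\right) \frac{177}{22} = - \frac{44604}{11}$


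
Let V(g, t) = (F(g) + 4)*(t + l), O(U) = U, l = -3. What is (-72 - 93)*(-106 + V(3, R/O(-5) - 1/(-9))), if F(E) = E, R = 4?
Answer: 65252/3 ≈ 21751.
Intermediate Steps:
V(g, t) = (-3 + t)*(4 + g) (V(g, t) = (g + 4)*(t - 3) = (4 + g)*(-3 + t) = (-3 + t)*(4 + g))
(-72 - 93)*(-106 + V(3, R/O(-5) - 1/(-9))) = (-72 - 93)*(-106 + (-12 - 3*3 + 4*(4/(-5) - 1/(-9)) + 3*(4/(-5) - 1/(-9)))) = -165*(-106 + (-12 - 9 + 4*(4*(-⅕) - 1*(-⅑)) + 3*(4*(-⅕) - 1*(-⅑)))) = -165*(-106 + (-12 - 9 + 4*(-⅘ + ⅑) + 3*(-⅘ + ⅑))) = -165*(-106 + (-12 - 9 + 4*(-31/45) + 3*(-31/45))) = -165*(-106 + (-12 - 9 - 124/45 - 31/15)) = -165*(-106 - 1162/45) = -165*(-5932/45) = 65252/3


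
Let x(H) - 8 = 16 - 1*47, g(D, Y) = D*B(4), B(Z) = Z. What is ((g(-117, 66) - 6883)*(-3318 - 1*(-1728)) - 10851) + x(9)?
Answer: 11677216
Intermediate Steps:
g(D, Y) = 4*D (g(D, Y) = D*4 = 4*D)
x(H) = -23 (x(H) = 8 + (16 - 1*47) = 8 + (16 - 47) = 8 - 31 = -23)
((g(-117, 66) - 6883)*(-3318 - 1*(-1728)) - 10851) + x(9) = ((4*(-117) - 6883)*(-3318 - 1*(-1728)) - 10851) - 23 = ((-468 - 6883)*(-3318 + 1728) - 10851) - 23 = (-7351*(-1590) - 10851) - 23 = (11688090 - 10851) - 23 = 11677239 - 23 = 11677216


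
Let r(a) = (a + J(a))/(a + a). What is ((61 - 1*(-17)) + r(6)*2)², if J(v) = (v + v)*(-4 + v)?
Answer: 6889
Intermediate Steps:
J(v) = 2*v*(-4 + v) (J(v) = (2*v)*(-4 + v) = 2*v*(-4 + v))
r(a) = (a + 2*a*(-4 + a))/(2*a) (r(a) = (a + 2*a*(-4 + a))/(a + a) = (a + 2*a*(-4 + a))/((2*a)) = (a + 2*a*(-4 + a))*(1/(2*a)) = (a + 2*a*(-4 + a))/(2*a))
((61 - 1*(-17)) + r(6)*2)² = ((61 - 1*(-17)) + (-7/2 + 6)*2)² = ((61 + 17) + (5/2)*2)² = (78 + 5)² = 83² = 6889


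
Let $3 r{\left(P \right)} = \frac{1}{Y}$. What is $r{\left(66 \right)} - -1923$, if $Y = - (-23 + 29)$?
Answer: $\frac{34613}{18} \approx 1922.9$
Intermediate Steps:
$Y = -6$ ($Y = \left(-1\right) 6 = -6$)
$r{\left(P \right)} = - \frac{1}{18}$ ($r{\left(P \right)} = \frac{1}{3 \left(-6\right)} = \frac{1}{3} \left(- \frac{1}{6}\right) = - \frac{1}{18}$)
$r{\left(66 \right)} - -1923 = - \frac{1}{18} - -1923 = - \frac{1}{18} + 1923 = \frac{34613}{18}$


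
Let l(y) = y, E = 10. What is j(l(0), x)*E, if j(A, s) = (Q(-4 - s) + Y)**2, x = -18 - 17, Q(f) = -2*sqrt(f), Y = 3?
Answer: 1330 - 120*sqrt(31) ≈ 661.87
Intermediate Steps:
x = -35
j(A, s) = (3 - 2*sqrt(-4 - s))**2 (j(A, s) = (-2*sqrt(-4 - s) + 3)**2 = (3 - 2*sqrt(-4 - s))**2)
j(l(0), x)*E = (-3 + 2*sqrt(-4 - 1*(-35)))**2*10 = (-3 + 2*sqrt(-4 + 35))**2*10 = (-3 + 2*sqrt(31))**2*10 = 10*(-3 + 2*sqrt(31))**2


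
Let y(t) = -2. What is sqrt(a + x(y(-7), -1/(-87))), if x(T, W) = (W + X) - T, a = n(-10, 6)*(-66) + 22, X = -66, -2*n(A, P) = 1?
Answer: I*sqrt(68034)/87 ≈ 2.9981*I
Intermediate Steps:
n(A, P) = -1/2 (n(A, P) = -1/2*1 = -1/2)
a = 55 (a = -1/2*(-66) + 22 = 33 + 22 = 55)
x(T, W) = -66 + W - T (x(T, W) = (W - 66) - T = (-66 + W) - T = -66 + W - T)
sqrt(a + x(y(-7), -1/(-87))) = sqrt(55 + (-66 - 1/(-87) - 1*(-2))) = sqrt(55 + (-66 - 1*(-1/87) + 2)) = sqrt(55 + (-66 + 1/87 + 2)) = sqrt(55 - 5567/87) = sqrt(-782/87) = I*sqrt(68034)/87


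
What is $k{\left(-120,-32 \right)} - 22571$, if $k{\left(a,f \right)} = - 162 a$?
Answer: $-3131$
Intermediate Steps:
$k{\left(-120,-32 \right)} - 22571 = \left(-162\right) \left(-120\right) - 22571 = 19440 - 22571 = -3131$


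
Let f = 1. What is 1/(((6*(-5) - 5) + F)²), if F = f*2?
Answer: 1/1089 ≈ 0.00091827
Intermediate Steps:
F = 2 (F = 1*2 = 2)
1/(((6*(-5) - 5) + F)²) = 1/(((6*(-5) - 5) + 2)²) = 1/(((-30 - 5) + 2)²) = 1/((-35 + 2)²) = 1/((-33)²) = 1/1089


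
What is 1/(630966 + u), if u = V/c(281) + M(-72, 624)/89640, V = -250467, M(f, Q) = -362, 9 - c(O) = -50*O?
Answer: 630124380/397575831075461 ≈ 1.5849e-6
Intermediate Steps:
c(O) = 9 + 50*O (c(O) = 9 - (-50)*O = 9 + 50*O)
u = -11228475619/630124380 (u = -250467/(9 + 50*281) - 362/89640 = -250467/(9 + 14050) - 362*1/89640 = -250467/14059 - 181/44820 = -11228475619/630124380 ≈ -17.819)
1/(630966 + u) = 1/(630966 - 11228475619/630124380) = 1/(397575831075461/630124380) = 630124380/397575831075461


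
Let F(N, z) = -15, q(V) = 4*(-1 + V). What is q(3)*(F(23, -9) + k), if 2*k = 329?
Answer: 1196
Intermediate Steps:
k = 329/2 (k = (½)*329 = 329/2 ≈ 164.50)
q(V) = -4 + 4*V
q(3)*(F(23, -9) + k) = (-4 + 4*3)*(-15 + 329/2) = (-4 + 12)*(299/2) = 8*(299/2) = 1196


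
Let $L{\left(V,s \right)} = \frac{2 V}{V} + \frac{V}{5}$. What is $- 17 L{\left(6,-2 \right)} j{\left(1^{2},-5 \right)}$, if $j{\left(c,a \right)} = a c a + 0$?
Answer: $-1360$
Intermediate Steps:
$L{\left(V,s \right)} = 2 + \frac{V}{5}$ ($L{\left(V,s \right)} = 2 + V \frac{1}{5} = 2 + \frac{V}{5}$)
$j{\left(c,a \right)} = c a^{2}$ ($j{\left(c,a \right)} = c a^{2} + 0 = c a^{2}$)
$- 17 L{\left(6,-2 \right)} j{\left(1^{2},-5 \right)} = - 17 \left(2 + \frac{1}{5} \cdot 6\right) 1^{2} \left(-5\right)^{2} = - 17 \left(2 + \frac{6}{5}\right) 1 \cdot 25 = \left(-17\right) \frac{16}{5} \cdot 25 = \left(- \frac{272}{5}\right) 25 = -1360$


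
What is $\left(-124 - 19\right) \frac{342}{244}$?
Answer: $- \frac{24453}{122} \approx -200.43$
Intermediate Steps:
$\left(-124 - 19\right) \frac{342}{244} = - 143 \cdot 342 \cdot \frac{1}{244} = \left(-143\right) \frac{171}{122} = - \frac{24453}{122}$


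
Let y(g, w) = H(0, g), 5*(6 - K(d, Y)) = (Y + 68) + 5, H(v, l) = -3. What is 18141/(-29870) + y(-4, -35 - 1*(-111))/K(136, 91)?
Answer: -495711/1000645 ≈ -0.49539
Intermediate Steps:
K(d, Y) = -43/5 - Y/5 (K(d, Y) = 6 - ((Y + 68) + 5)/5 = 6 - ((68 + Y) + 5)/5 = 6 - (73 + Y)/5 = 6 + (-73/5 - Y/5) = -43/5 - Y/5)
y(g, w) = -3
18141/(-29870) + y(-4, -35 - 1*(-111))/K(136, 91) = 18141/(-29870) - 3/(-43/5 - 1/5*91) = 18141*(-1/29870) - 3/(-43/5 - 91/5) = -18141/29870 - 3/(-134/5) = -18141/29870 - 3*(-5/134) = -18141/29870 + 15/134 = -495711/1000645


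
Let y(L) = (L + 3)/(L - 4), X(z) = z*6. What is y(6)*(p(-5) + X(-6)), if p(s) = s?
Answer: -369/2 ≈ -184.50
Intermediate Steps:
X(z) = 6*z
y(L) = (3 + L)/(-4 + L)
y(6)*(p(-5) + X(-6)) = ((3 + 6)/(-4 + 6))*(-5 + 6*(-6)) = (9/2)*(-5 - 36) = ((1/2)*9)*(-41) = (9/2)*(-41) = -369/2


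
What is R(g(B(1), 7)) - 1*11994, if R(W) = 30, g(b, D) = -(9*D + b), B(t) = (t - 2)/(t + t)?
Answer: -11964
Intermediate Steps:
B(t) = (-2 + t)/(2*t) (B(t) = (-2 + t)/((2*t)) = (-2 + t)*(1/(2*t)) = (-2 + t)/(2*t))
g(b, D) = -b - 9*D (g(b, D) = -(b + 9*D) = -b - 9*D)
R(g(B(1), 7)) - 1*11994 = 30 - 1*11994 = 30 - 11994 = -11964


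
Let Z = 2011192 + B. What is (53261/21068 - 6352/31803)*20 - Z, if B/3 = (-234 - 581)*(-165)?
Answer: -404456003285182/167506401 ≈ -2.4146e+6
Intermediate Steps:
B = 403425 (B = 3*((-234 - 581)*(-165)) = 3*(-815*(-165)) = 3*134475 = 403425)
Z = 2414617 (Z = 2011192 + 403425 = 2414617)
(53261/21068 - 6352/31803)*20 - Z = (53261/21068 - 6352/31803)*20 - 1*2414617 = (53261*(1/21068) - 6352*1/31803)*20 - 2414617 = (53261/21068 - 6352/31803)*20 - 2414617 = (1560035647/670025604)*20 - 2414617 = 7800178235/167506401 - 2414617 = -404456003285182/167506401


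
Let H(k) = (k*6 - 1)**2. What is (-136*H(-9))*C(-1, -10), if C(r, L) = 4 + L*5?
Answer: 18924400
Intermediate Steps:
H(k) = (-1 + 6*k)**2 (H(k) = (6*k - 1)**2 = (-1 + 6*k)**2)
C(r, L) = 4 + 5*L
(-136*H(-9))*C(-1, -10) = (-136*(-1 + 6*(-9))**2)*(4 + 5*(-10)) = (-136*(-1 - 54)**2)*(4 - 50) = -136*(-55)**2*(-46) = -136*3025*(-46) = -411400*(-46) = 18924400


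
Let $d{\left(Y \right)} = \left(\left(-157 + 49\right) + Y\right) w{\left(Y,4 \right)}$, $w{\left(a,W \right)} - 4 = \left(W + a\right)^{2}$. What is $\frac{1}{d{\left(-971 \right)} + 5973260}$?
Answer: $- \frac{1}{1002992087} \approx -9.9702 \cdot 10^{-10}$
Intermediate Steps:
$w{\left(a,W \right)} = 4 + \left(W + a\right)^{2}$
$d{\left(Y \right)} = \left(-108 + Y\right) \left(4 + \left(4 + Y\right)^{2}\right)$ ($d{\left(Y \right)} = \left(\left(-157 + 49\right) + Y\right) \left(4 + \left(4 + Y\right)^{2}\right) = \left(-108 + Y\right) \left(4 + \left(4 + Y\right)^{2}\right)$)
$\frac{1}{d{\left(-971 \right)} + 5973260} = \frac{1}{\left(-108 - 971\right) \left(4 + \left(4 - 971\right)^{2}\right) + 5973260} = \frac{1}{- 1079 \left(4 + \left(-967\right)^{2}\right) + 5973260} = \frac{1}{- 1079 \left(4 + 935089\right) + 5973260} = \frac{1}{\left(-1079\right) 935093 + 5973260} = \frac{1}{-1008965347 + 5973260} = \frac{1}{-1002992087} = - \frac{1}{1002992087}$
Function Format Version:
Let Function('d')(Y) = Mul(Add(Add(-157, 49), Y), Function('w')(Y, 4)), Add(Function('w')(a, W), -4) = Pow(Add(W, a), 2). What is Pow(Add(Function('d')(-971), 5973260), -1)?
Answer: Rational(-1, 1002992087) ≈ -9.9702e-10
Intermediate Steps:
Function('w')(a, W) = Add(4, Pow(Add(W, a), 2))
Function('d')(Y) = Mul(Add(-108, Y), Add(4, Pow(Add(4, Y), 2))) (Function('d')(Y) = Mul(Add(Add(-157, 49), Y), Add(4, Pow(Add(4, Y), 2))) = Mul(Add(-108, Y), Add(4, Pow(Add(4, Y), 2))))
Pow(Add(Function('d')(-971), 5973260), -1) = Pow(Add(Mul(Add(-108, -971), Add(4, Pow(Add(4, -971), 2))), 5973260), -1) = Pow(Add(Mul(-1079, Add(4, Pow(-967, 2))), 5973260), -1) = Pow(Add(Mul(-1079, Add(4, 935089)), 5973260), -1) = Pow(Add(Mul(-1079, 935093), 5973260), -1) = Pow(Add(-1008965347, 5973260), -1) = Pow(-1002992087, -1) = Rational(-1, 1002992087)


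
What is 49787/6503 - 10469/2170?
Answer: 815467/287990 ≈ 2.8316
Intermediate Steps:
49787/6503 - 10469/2170 = 815467/287990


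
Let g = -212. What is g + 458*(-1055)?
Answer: -483402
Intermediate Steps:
g + 458*(-1055) = -212 + 458*(-1055) = -212 - 483190 = -483402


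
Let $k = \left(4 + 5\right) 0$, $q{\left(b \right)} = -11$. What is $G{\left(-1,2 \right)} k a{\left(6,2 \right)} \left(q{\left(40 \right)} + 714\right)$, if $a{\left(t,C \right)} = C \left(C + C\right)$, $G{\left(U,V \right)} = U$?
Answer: $0$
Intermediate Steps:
$a{\left(t,C \right)} = 2 C^{2}$ ($a{\left(t,C \right)} = C 2 C = 2 C^{2}$)
$k = 0$ ($k = 9 \cdot 0 = 0$)
$G{\left(-1,2 \right)} k a{\left(6,2 \right)} \left(q{\left(40 \right)} + 714\right) = \left(-1\right) 0 \cdot 2 \cdot 2^{2} \left(-11 + 714\right) = 0 \cdot 2 \cdot 4 \cdot 703 = 0 \cdot 8 \cdot 703 = 0 \cdot 703 = 0$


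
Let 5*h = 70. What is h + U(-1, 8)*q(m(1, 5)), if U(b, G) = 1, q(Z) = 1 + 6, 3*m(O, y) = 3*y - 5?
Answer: 21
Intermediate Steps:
m(O, y) = -5/3 + y (m(O, y) = (3*y - 5)/3 = (-5 + 3*y)/3 = -5/3 + y)
q(Z) = 7
h = 14 (h = (1/5)*70 = 14)
h + U(-1, 8)*q(m(1, 5)) = 14 + 1*7 = 14 + 7 = 21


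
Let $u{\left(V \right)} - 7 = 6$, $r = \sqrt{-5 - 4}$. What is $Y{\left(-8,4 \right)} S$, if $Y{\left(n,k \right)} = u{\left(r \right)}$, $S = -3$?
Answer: $-39$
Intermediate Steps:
$r = 3 i$ ($r = \sqrt{-9} = 3 i \approx 3.0 i$)
$u{\left(V \right)} = 13$ ($u{\left(V \right)} = 7 + 6 = 13$)
$Y{\left(n,k \right)} = 13$
$Y{\left(-8,4 \right)} S = 13 \left(-3\right) = -39$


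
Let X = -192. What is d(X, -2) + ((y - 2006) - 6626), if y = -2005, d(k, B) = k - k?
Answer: -10637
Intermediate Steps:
d(k, B) = 0
d(X, -2) + ((y - 2006) - 6626) = 0 + ((-2005 - 2006) - 6626) = 0 + (-4011 - 6626) = 0 - 10637 = -10637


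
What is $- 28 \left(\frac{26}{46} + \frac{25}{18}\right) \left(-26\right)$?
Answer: $\frac{294476}{207} \approx 1422.6$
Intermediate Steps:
$- 28 \left(\frac{26}{46} + \frac{25}{18}\right) \left(-26\right) = - 28 \left(26 \cdot \frac{1}{46} + 25 \cdot \frac{1}{18}\right) \left(-26\right) = - 28 \left(\frac{13}{23} + \frac{25}{18}\right) \left(-26\right) = \left(-28\right) \frac{809}{414} \left(-26\right) = \left(- \frac{11326}{207}\right) \left(-26\right) = \frac{294476}{207}$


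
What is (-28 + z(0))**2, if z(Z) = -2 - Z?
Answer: 900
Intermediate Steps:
(-28 + z(0))**2 = (-28 + (-2 - 1*0))**2 = (-28 + (-2 + 0))**2 = (-28 - 2)**2 = (-30)**2 = 900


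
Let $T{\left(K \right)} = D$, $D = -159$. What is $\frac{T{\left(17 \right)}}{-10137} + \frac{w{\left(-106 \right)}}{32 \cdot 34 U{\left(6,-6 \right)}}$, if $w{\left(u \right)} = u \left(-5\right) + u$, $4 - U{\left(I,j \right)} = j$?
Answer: $\frac{251167}{4595440} \approx 0.054656$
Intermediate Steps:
$U{\left(I,j \right)} = 4 - j$
$w{\left(u \right)} = - 4 u$ ($w{\left(u \right)} = - 5 u + u = - 4 u$)
$T{\left(K \right)} = -159$
$\frac{T{\left(17 \right)}}{-10137} + \frac{w{\left(-106 \right)}}{32 \cdot 34 U{\left(6,-6 \right)}} = - \frac{159}{-10137} + \frac{\left(-4\right) \left(-106\right)}{32 \cdot 34 \left(4 - -6\right)} = \left(-159\right) \left(- \frac{1}{10137}\right) + \frac{424}{1088 \left(4 + 6\right)} = \frac{53}{3379} + \frac{424}{1088 \cdot 10} = \frac{53}{3379} + \frac{424}{10880} = \frac{53}{3379} + 424 \cdot \frac{1}{10880} = \frac{53}{3379} + \frac{53}{1360} = \frac{251167}{4595440}$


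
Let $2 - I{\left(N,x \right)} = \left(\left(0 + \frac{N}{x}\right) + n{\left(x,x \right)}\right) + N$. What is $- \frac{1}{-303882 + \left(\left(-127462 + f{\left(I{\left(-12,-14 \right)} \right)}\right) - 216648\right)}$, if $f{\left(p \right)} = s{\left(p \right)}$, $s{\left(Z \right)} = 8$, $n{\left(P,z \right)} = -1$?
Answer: $\frac{1}{647984} \approx 1.5432 \cdot 10^{-6}$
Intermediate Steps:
$I{\left(N,x \right)} = 3 - N - \frac{N}{x}$ ($I{\left(N,x \right)} = 2 - \left(\left(\left(0 + \frac{N}{x}\right) - 1\right) + N\right) = 2 - \left(\left(\frac{N}{x} - 1\right) + N\right) = 2 - \left(\left(-1 + \frac{N}{x}\right) + N\right) = 2 - \left(-1 + N + \frac{N}{x}\right) = 3 - N - \frac{N}{x}$)
$f{\left(p \right)} = 8$
$- \frac{1}{-303882 + \left(\left(-127462 + f{\left(I{\left(-12,-14 \right)} \right)}\right) - 216648\right)} = - \frac{1}{-303882 + \left(\left(-127462 + 8\right) - 216648\right)} = - \frac{1}{-303882 - 344102} = - \frac{1}{-647984} = \left(-1\right) \left(- \frac{1}{647984}\right) = \frac{1}{647984}$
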